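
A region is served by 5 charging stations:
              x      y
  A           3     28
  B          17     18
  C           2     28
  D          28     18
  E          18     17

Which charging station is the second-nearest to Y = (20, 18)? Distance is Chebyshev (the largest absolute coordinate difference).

d(Y,A) = max(17, 10) = 17
d(Y,B) = max(3, 0) = 3
d(Y,C) = max(18, 10) = 18
d(Y,D) = max(8, 0) = 8
d(Y,E) = max(2, 1) = 2
Sorted ascending: E, B, D, … — the second-nearest is B.

B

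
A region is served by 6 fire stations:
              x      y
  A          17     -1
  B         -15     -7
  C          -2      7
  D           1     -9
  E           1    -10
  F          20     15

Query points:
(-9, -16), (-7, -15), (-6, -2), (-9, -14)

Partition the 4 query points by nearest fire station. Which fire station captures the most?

B

(-9, -16) — d² to each: A:901, B:117, C:578, D:149, E:136, F:1802 → nearest is B
(-7, -15) — d² to each: A:772, B:128, C:509, D:100, E:89, F:1629 → nearest is E
(-6, -2) — d² to each: A:530, B:106, C:97, D:98, E:113, F:965 → nearest is C
(-9, -14) — d² to each: A:845, B:85, C:490, D:125, E:116, F:1682 → nearest is B
Tally — B:2, C:1, E:1. B captures the most (2).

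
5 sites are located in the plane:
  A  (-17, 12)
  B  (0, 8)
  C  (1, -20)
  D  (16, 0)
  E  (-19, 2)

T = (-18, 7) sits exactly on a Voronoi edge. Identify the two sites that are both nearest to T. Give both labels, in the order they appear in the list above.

A and E

Squared distances from T to each site:
|TA|² = 1 + 25 = 26
|TB|² = 324 + 1 = 325
|TC|² = 361 + 729 = 1090
|TD|² = 1156 + 49 = 1205
|TE|² = 1 + 25 = 26
T is equidistant from A and E (both at squared distance 26), and every other site is strictly farther — so T lies on the A–E Voronoi edge.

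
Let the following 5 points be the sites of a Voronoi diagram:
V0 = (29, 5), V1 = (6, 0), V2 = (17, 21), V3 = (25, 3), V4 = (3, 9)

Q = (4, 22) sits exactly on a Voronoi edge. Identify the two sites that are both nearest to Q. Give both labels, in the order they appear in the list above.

V2 and V4

Squared distances from Q to each site:
|QV0|² = (4−29)² + (22−5)² = 625 + 289 = 914
|QV1|² = (4−6)² + (22−0)² = 4 + 484 = 488
|QV2|² = (4−17)² + (22−21)² = 169 + 1 = 170
|QV3|² = (4−25)² + (22−3)² = 441 + 361 = 802
|QV4|² = (4−3)² + (22−9)² = 1 + 169 = 170
Q is equidistant from V2 and V4 (both at squared distance 170), and every other site is strictly farther — so Q lies on the V2–V4 Voronoi edge.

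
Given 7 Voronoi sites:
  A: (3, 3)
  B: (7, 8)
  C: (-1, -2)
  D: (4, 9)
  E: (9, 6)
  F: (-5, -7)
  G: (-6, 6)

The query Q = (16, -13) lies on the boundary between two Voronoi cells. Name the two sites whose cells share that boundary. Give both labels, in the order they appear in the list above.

Squared distances from Q to each site:
|QA|² = (16−3)² + (-13−3)² = 169 + 256 = 425
|QB|² = (16−7)² + (-13−8)² = 81 + 441 = 522
|QC|² = (16−(-1))² + (-13−(-2))² = 289 + 121 = 410
|QD|² = (16−4)² + (-13−9)² = 144 + 484 = 628
|QE|² = (16−9)² + (-13−6)² = 49 + 361 = 410
|QF|² = (16−(-5))² + (-13−(-7))² = 441 + 36 = 477
|QG|² = (16−(-6))² + (-13−6)² = 484 + 361 = 845
Q is equidistant from C and E (both at squared distance 410), and every other site is strictly farther — so Q lies on the C–E Voronoi edge.

C and E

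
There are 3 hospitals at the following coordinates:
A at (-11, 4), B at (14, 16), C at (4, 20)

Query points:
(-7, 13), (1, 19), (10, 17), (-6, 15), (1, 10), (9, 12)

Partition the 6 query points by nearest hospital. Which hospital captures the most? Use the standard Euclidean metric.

C

(-7, 13) — d² to each: A:97, B:450, C:170 → nearest is A
(1, 19) — d² to each: A:369, B:178, C:10 → nearest is C
(10, 17) — d² to each: A:610, B:17, C:45 → nearest is B
(-6, 15) — d² to each: A:146, B:401, C:125 → nearest is C
(1, 10) — d² to each: A:180, B:205, C:109 → nearest is C
(9, 12) — d² to each: A:464, B:41, C:89 → nearest is B
Tally — A:1, B:2, C:3. C captures the most (3).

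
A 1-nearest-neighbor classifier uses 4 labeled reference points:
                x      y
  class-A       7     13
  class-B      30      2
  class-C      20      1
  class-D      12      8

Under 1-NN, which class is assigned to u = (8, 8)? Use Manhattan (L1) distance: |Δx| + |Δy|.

class-D

d(u, class-A) = |8−7| + |8−13| = 1 + 5 = 6
d(u, class-B) = |8−30| + |8−2| = 22 + 6 = 28
d(u, class-C) = |8−20| + |8−1| = 12 + 7 = 19
d(u, class-D) = |8−12| + |8−8| = 4 + 0 = 4
class-D is nearest.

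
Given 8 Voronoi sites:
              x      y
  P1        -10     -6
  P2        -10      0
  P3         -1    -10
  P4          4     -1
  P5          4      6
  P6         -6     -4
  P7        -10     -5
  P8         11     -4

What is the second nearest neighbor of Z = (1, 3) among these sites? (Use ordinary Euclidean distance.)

P4

Compare squared distances (the ordering matches that of the actual distances):
|ZP1|² = 121 + 81 = 202
|ZP2|² = 121 + 9 = 130
|ZP3|² = 4 + 169 = 173
|ZP4|² = 9 + 16 = 25
|ZP5|² = 9 + 9 = 18
|ZP6|² = 49 + 49 = 98
|ZP7|² = 121 + 64 = 185
|ZP8|² = 100 + 49 = 149
Sorted ascending: P5, P4, P6, … — the second-nearest is P4.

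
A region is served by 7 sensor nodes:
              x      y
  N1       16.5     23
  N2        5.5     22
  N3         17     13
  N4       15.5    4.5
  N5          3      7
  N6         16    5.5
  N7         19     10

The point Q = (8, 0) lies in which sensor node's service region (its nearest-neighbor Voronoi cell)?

N5

Since √ is increasing, it suffices to compare squared distances:
|QN1|² = (8−16.5)² + (0−23)² = 72.25 + 529 = 601.25
|QN2|² = (8−5.5)² + (0−22)² = 6.25 + 484 = 490.25
|QN3|² = (8−17)² + (0−13)² = 81 + 169 = 250
|QN4|² = (8−15.5)² + (0−4.5)² = 56.25 + 20.25 = 76.5
|QN5|² = (8−3)² + (0−7)² = 25 + 49 = 74
|QN6|² = (8−16)² + (0−5.5)² = 64 + 30.25 = 94.25
|QN7|² = (8−19)² + (0−10)² = 121 + 100 = 221
N5 is nearest.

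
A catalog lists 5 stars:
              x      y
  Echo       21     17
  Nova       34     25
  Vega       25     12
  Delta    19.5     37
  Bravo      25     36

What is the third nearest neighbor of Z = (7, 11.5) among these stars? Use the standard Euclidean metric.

Delta

Compare squared distances (the ordering matches that of the actual distances):
d²(Z, Echo) = (7−21)² + (11.5−17)² = 196 + 30.25 = 226.25
d²(Z, Nova) = (7−34)² + (11.5−25)² = 729 + 182.25 = 911.25
d²(Z, Vega) = (7−25)² + (11.5−12)² = 324 + 0.25 = 324.25
d²(Z, Delta) = (7−19.5)² + (11.5−37)² = 156.25 + 650.25 = 806.5
d²(Z, Bravo) = (7−25)² + (11.5−36)² = 324 + 600.25 = 924.25
Sorted ascending: Echo, Vega, Delta, Nova, … — the third-nearest is Delta.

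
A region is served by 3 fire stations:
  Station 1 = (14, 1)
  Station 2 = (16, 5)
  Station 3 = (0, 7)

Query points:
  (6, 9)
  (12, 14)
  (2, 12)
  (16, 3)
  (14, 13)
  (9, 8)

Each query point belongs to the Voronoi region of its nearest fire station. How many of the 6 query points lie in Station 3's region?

2

(6, 9) — d² to each: Station 1:128, Station 2:116, Station 3:40 → nearest is Station 3
(12, 14) — d² to each: Station 1:173, Station 2:97, Station 3:193 → nearest is Station 2
(2, 12) — d² to each: Station 1:265, Station 2:245, Station 3:29 → nearest is Station 3
(16, 3) — d² to each: Station 1:8, Station 2:4, Station 3:272 → nearest is Station 2
(14, 13) — d² to each: Station 1:144, Station 2:68, Station 3:232 → nearest is Station 2
(9, 8) — d² to each: Station 1:74, Station 2:58, Station 3:82 → nearest is Station 2
2 of the 6 points have Station 3 as nearest.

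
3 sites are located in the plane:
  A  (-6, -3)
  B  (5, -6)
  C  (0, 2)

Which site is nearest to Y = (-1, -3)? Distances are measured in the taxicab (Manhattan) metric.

A

d(Y,A) = |-1−(-6)| + |-3−(-3)| = 5 + 0 = 5
d(Y,B) = |-1−5| + |-3−(-6)| = 6 + 3 = 9
d(Y,C) = |-1−0| + |-3−2| = 1 + 5 = 6
A is nearest.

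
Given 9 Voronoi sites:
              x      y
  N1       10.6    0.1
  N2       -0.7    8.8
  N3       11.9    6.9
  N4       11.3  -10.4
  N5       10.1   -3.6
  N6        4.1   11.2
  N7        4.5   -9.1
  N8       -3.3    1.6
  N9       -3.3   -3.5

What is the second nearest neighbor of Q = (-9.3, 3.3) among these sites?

N9

Compare squared distances (the ordering matches that of the actual distances):
|QN1|² = 396.01 + 10.24 = 406.25
|QN2|² = 73.96 + 30.25 = 104.21
|QN3|² = 449.44 + 12.96 = 462.4
|QN4|² = 424.36 + 187.69 = 612.05
|QN5|² = 376.36 + 47.61 = 423.97
|QN6|² = 179.56 + 62.41 = 241.97
|QN7|² = 190.44 + 153.76 = 344.2
|QN8|² = 36 + 2.89 = 38.89
|QN9|² = 36 + 46.24 = 82.24
Sorted ascending: N8, N9, N2, … — the second-nearest is N9.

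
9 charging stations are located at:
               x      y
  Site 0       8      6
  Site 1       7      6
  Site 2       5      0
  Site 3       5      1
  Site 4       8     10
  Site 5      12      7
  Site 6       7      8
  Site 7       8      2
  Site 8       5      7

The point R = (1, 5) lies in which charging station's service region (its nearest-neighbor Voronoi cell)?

Since √ is increasing, it suffices to compare squared distances:
d²(R, Site 0) = (1−8)² + (5−6)² = 49 + 1 = 50
d²(R, Site 1) = (1−7)² + (5−6)² = 36 + 1 = 37
d²(R, Site 2) = (1−5)² + (5−0)² = 16 + 25 = 41
d²(R, Site 3) = (1−5)² + (5−1)² = 16 + 16 = 32
d²(R, Site 4) = (1−8)² + (5−10)² = 49 + 25 = 74
d²(R, Site 5) = (1−12)² + (5−7)² = 121 + 4 = 125
d²(R, Site 6) = (1−7)² + (5−8)² = 36 + 9 = 45
d²(R, Site 7) = (1−8)² + (5−2)² = 49 + 9 = 58
d²(R, Site 8) = (1−5)² + (5−7)² = 16 + 4 = 20
Minimum is at Site 8.

Site 8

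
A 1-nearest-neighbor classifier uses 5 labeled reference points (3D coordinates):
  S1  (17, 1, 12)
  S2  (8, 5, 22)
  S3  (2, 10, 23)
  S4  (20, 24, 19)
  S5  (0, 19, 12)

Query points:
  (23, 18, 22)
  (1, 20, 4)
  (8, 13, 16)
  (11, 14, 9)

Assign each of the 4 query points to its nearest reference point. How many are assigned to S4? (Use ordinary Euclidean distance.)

1

(23, 18, 22) — d² to each: S1:425, S2:394, S3:506, S4:54, S5:630 → nearest is S4
(1, 20, 4) — d² to each: S1:681, S2:598, S3:462, S4:602, S5:66 → nearest is S5
(8, 13, 16) — d² to each: S1:241, S2:100, S3:94, S4:274, S5:116 → nearest is S3
(11, 14, 9) — d² to each: S1:214, S2:259, S3:293, S4:281, S5:155 → nearest is S5
1 of the 4 points has S4 as nearest.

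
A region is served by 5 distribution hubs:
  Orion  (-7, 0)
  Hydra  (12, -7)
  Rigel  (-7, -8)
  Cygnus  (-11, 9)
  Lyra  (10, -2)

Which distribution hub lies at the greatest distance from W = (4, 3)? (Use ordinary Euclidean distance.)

Cygnus

Compare squared distances (the ordering matches that of the actual distances):
d²(W, Orion) = 121 + 9 = 130
d²(W, Hydra) = 64 + 100 = 164
d²(W, Rigel) = 121 + 121 = 242
d²(W, Cygnus) = 225 + 36 = 261
d²(W, Lyra) = 36 + 25 = 61
The largest is to Cygnus.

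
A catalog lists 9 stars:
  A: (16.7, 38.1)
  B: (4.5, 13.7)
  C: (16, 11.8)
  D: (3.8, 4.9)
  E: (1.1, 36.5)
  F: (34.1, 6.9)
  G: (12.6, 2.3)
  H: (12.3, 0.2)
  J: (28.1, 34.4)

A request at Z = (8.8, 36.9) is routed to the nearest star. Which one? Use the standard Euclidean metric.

E

Since √ is increasing, it suffices to compare squared distances:
|ZA|² = 62.41 + 1.44 = 63.85
|ZB|² = 18.49 + 538.24 = 556.73
|ZC|² = 51.84 + 630.01 = 681.85
|ZD|² = 25 + 1024 = 1049
|ZE|² = 59.29 + 0.16 = 59.45
|ZF|² = 640.09 + 900 = 1540.09
|ZG|² = 14.44 + 1197.16 = 1211.6
|ZH|² = 12.25 + 1346.89 = 1359.14
|ZJ|² = 372.49 + 6.25 = 378.74
E is nearest.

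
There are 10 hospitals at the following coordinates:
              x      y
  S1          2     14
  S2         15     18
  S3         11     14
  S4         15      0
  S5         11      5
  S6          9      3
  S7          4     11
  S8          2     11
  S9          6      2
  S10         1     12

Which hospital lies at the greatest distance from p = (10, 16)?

Since √ is increasing, it suffices to compare squared distances:
|pS1|² = (10−2)² + (16−14)² = 64 + 4 = 68
|pS2|² = (10−15)² + (16−18)² = 25 + 4 = 29
|pS3|² = (10−11)² + (16−14)² = 1 + 4 = 5
|pS4|² = (10−15)² + (16−0)² = 25 + 256 = 281
|pS5|² = (10−11)² + (16−5)² = 1 + 121 = 122
|pS6|² = (10−9)² + (16−3)² = 1 + 169 = 170
|pS7|² = (10−4)² + (16−11)² = 36 + 25 = 61
|pS8|² = (10−2)² + (16−11)² = 64 + 25 = 89
|pS9|² = (10−6)² + (16−2)² = 16 + 196 = 212
d²(p, S10) = (10−1)² + (16−12)² = 81 + 16 = 97
The largest is to S4.

S4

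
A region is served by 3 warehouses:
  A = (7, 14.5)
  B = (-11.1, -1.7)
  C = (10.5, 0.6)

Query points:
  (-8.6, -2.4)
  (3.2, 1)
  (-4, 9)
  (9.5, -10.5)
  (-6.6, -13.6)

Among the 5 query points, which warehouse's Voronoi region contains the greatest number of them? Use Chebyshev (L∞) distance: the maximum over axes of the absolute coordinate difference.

(-8.6, -2.4) — d to each: A:16.9, B:2.5, C:19.1 → nearest is B
(3.2, 1) — d to each: A:13.5, B:14.3, C:7.3 → nearest is C
(-4, 9) — d to each: A:11, B:10.7, C:14.5 → nearest is B
(9.5, -10.5) — d to each: A:25, B:20.6, C:11.1 → nearest is C
(-6.6, -13.6) — d to each: A:28.1, B:11.9, C:17.1 → nearest is B
Tally — B:3, C:2. B captures the most (3).

B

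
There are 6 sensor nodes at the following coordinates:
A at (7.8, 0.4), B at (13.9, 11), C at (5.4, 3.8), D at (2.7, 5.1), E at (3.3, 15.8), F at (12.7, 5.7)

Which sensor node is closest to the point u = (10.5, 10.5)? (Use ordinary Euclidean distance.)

Compare squared distances (the ordering matches that of the actual distances):
|uA|² = (10.5−7.8)² + (10.5−0.4)² = 7.29 + 102.01 = 109.3
|uB|² = (10.5−13.9)² + (10.5−11)² = 11.56 + 0.25 = 11.81
|uC|² = (10.5−5.4)² + (10.5−3.8)² = 26.01 + 44.89 = 70.9
|uD|² = (10.5−2.7)² + (10.5−5.1)² = 60.84 + 29.16 = 90
|uE|² = (10.5−3.3)² + (10.5−15.8)² = 51.84 + 28.09 = 79.93
|uF|² = (10.5−12.7)² + (10.5−5.7)² = 4.84 + 23.04 = 27.88
The smallest is to B, so u lies in the Voronoi region of B.

B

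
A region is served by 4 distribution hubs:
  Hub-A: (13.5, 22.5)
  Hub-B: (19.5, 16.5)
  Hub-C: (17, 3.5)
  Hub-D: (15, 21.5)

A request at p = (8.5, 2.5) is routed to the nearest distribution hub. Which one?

Hub-C

Since √ is increasing, it suffices to compare squared distances:
d²(p, Hub-A) = (8.5−13.5)² + (2.5−22.5)² = 25 + 400 = 425
d²(p, Hub-B) = (8.5−19.5)² + (2.5−16.5)² = 121 + 196 = 317
d²(p, Hub-C) = (8.5−17)² + (2.5−3.5)² = 72.25 + 1 = 73.25
d²(p, Hub-D) = (8.5−15)² + (2.5−21.5)² = 42.25 + 361 = 403.25
The smallest is to Hub-C, so p lies in the Voronoi region of Hub-C.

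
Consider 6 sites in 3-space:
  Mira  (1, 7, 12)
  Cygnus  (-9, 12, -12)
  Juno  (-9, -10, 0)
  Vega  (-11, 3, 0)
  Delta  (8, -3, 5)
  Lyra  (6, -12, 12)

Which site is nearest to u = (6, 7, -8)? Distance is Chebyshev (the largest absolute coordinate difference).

Delta

d(u, Mira) = max(5, 0, 20) = 20
d(u, Cygnus) = max(15, 5, 4) = 15
d(u, Juno) = max(15, 17, 8) = 17
d(u, Vega) = max(17, 4, 8) = 17
d(u, Delta) = max(2, 10, 13) = 13
d(u, Lyra) = max(0, 19, 20) = 20
Minimum is at Delta.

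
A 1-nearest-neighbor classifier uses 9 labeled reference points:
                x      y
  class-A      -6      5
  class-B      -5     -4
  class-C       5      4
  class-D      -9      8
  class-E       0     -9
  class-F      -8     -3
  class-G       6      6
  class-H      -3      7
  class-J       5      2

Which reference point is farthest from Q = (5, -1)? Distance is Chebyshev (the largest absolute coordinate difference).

d(Q, class-A) = max(11, 6) = 11
d(Q, class-B) = max(10, 3) = 10
d(Q, class-C) = max(0, 5) = 5
d(Q, class-D) = max(14, 9) = 14
d(Q, class-E) = max(5, 8) = 8
d(Q, class-F) = max(13, 2) = 13
d(Q, class-G) = max(1, 7) = 7
d(Q, class-H) = max(8, 8) = 8
d(Q, class-J) = max(0, 3) = 3
The largest is to class-D.

class-D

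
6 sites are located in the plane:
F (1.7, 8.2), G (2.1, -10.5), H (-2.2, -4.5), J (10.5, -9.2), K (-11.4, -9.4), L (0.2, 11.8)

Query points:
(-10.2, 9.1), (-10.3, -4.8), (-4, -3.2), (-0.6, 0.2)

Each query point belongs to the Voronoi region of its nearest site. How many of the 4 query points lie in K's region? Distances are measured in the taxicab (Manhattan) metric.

1

(-10.2, 9.1) — d to each: F:12.8, G:31.9, H:21.6, J:39, K:19.7, L:13.1 → nearest is F
(-10.3, -4.8) — d to each: F:25, G:18.1, H:8.4, J:25.2, K:5.7, L:27.1 → nearest is K
(-4, -3.2) — d to each: F:17.1, G:13.4, H:3.1, J:20.5, K:13.6, L:19.2 → nearest is H
(-0.6, 0.2) — d to each: F:10.3, G:13.4, H:6.3, J:20.5, K:20.4, L:12.4 → nearest is H
1 of the 4 points has K as nearest.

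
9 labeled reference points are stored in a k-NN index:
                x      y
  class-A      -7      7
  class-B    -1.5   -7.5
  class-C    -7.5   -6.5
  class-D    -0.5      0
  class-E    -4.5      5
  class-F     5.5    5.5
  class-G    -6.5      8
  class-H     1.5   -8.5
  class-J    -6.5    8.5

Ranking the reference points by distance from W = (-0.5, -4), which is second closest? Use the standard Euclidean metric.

class-D

Since √ is increasing, it suffices to compare squared distances:
d²(W, class-A) = (-0.5−(-7))² + (-4−7)² = 42.25 + 121 = 163.25
d²(W, class-B) = (-0.5−(-1.5))² + (-4−(-7.5))² = 1 + 12.25 = 13.25
d²(W, class-C) = (-0.5−(-7.5))² + (-4−(-6.5))² = 49 + 6.25 = 55.25
d²(W, class-D) = (-0.5−(-0.5))² + (-4−0)² = 0 + 16 = 16
d²(W, class-E) = (-0.5−(-4.5))² + (-4−5)² = 16 + 81 = 97
d²(W, class-F) = (-0.5−5.5)² + (-4−5.5)² = 36 + 90.25 = 126.25
d²(W, class-G) = (-0.5−(-6.5))² + (-4−8)² = 36 + 144 = 180
d²(W, class-H) = (-0.5−1.5)² + (-4−(-8.5))² = 4 + 20.25 = 24.25
d²(W, class-J) = (-0.5−(-6.5))² + (-4−8.5)² = 36 + 156.25 = 192.25
Sorted ascending: class-B, class-D, class-H, … — the second-nearest is class-D.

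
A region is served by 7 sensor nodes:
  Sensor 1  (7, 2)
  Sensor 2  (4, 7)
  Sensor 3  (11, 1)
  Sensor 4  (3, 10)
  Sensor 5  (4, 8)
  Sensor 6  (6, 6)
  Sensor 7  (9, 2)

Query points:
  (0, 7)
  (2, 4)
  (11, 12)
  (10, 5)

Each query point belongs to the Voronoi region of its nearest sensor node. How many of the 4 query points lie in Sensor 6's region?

(0, 7) — d² to each: Sensor 1:74, Sensor 2:16, Sensor 3:157, Sensor 4:18, Sensor 5:17, Sensor 6:37, Sensor 7:106 → nearest is Sensor 2
(2, 4) — d² to each: Sensor 1:29, Sensor 2:13, Sensor 3:90, Sensor 4:37, Sensor 5:20, Sensor 6:20, Sensor 7:53 → nearest is Sensor 2
(11, 12) — d² to each: Sensor 1:116, Sensor 2:74, Sensor 3:121, Sensor 4:68, Sensor 5:65, Sensor 6:61, Sensor 7:104 → nearest is Sensor 6
(10, 5) — d² to each: Sensor 1:18, Sensor 2:40, Sensor 3:17, Sensor 4:74, Sensor 5:45, Sensor 6:17, Sensor 7:10 → nearest is Sensor 7
1 of the 4 points has Sensor 6 as nearest.

1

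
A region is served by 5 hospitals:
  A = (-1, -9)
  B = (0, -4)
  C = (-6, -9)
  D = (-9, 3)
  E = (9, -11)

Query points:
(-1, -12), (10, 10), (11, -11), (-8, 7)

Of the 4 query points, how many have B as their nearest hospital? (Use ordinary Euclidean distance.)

1

(-1, -12) — d² to each: A:9, B:65, C:34, D:289, E:101 → nearest is A
(10, 10) — d² to each: A:482, B:296, C:617, D:410, E:442 → nearest is B
(11, -11) — d² to each: A:148, B:170, C:293, D:596, E:4 → nearest is E
(-8, 7) — d² to each: A:305, B:185, C:260, D:17, E:613 → nearest is D
1 of the 4 points has B as nearest.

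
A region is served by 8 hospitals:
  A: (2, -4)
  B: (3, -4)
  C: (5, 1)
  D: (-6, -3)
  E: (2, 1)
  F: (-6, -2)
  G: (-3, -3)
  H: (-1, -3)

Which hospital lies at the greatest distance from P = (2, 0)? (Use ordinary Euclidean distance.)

Squared Euclidean distances:
|PA|² = 0 + 16 = 16
|PB|² = 1 + 16 = 17
|PC|² = 9 + 1 = 10
|PD|² = 64 + 9 = 73
|PE|² = 0 + 1 = 1
|PF|² = 64 + 4 = 68
|PG|² = 25 + 9 = 34
|PH|² = 9 + 9 = 18
The largest is to D.

D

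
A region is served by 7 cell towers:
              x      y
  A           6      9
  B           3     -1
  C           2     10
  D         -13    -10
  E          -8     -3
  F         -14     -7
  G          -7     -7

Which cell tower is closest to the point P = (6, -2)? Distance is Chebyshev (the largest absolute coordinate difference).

B

d(P,A) = max(0, 11) = 11
d(P,B) = max(3, 1) = 3
d(P,C) = max(4, 12) = 12
d(P,D) = max(19, 8) = 19
d(P,E) = max(14, 1) = 14
d(P,F) = max(20, 5) = 20
d(P,G) = max(13, 5) = 13
B is nearest.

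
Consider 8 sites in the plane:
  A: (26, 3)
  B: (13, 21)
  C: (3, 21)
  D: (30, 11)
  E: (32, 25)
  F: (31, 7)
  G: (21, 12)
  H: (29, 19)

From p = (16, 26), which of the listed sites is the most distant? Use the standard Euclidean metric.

Compare squared distances (the ordering matches that of the actual distances):
|pA|² = 100 + 529 = 629
|pB|² = 9 + 25 = 34
|pC|² = 169 + 25 = 194
|pD|² = 196 + 225 = 421
|pE|² = 256 + 1 = 257
|pF|² = 225 + 361 = 586
|pG|² = 25 + 196 = 221
|pH|² = 169 + 49 = 218
The largest is to A.

A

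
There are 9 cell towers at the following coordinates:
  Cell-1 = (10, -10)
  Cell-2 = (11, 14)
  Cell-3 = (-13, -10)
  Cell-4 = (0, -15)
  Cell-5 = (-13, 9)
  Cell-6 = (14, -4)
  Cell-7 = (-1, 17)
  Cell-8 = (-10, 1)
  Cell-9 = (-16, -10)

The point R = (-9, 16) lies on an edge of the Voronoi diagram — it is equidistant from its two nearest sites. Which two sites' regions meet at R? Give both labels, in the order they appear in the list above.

Cell-5 and Cell-7

Squared distances from R to each site:
d²(R, Cell-1) = 361 + 676 = 1037
d²(R, Cell-2) = 400 + 4 = 404
d²(R, Cell-3) = 16 + 676 = 692
d²(R, Cell-4) = 81 + 961 = 1042
d²(R, Cell-5) = 16 + 49 = 65
d²(R, Cell-6) = 529 + 400 = 929
d²(R, Cell-7) = 64 + 1 = 65
d²(R, Cell-8) = 1 + 225 = 226
d²(R, Cell-9) = 49 + 676 = 725
R is equidistant from Cell-5 and Cell-7 (both at squared distance 65), and every other site is strictly farther — so R lies on the Cell-5–Cell-7 Voronoi edge.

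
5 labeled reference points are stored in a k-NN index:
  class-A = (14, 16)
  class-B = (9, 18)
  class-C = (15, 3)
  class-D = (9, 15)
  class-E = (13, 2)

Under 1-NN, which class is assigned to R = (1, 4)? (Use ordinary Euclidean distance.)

Since √ is increasing, it suffices to compare squared distances:
d²(R, class-A) = (1−14)² + (4−16)² = 169 + 144 = 313
d²(R, class-B) = (1−9)² + (4−18)² = 64 + 196 = 260
d²(R, class-C) = (1−15)² + (4−3)² = 196 + 1 = 197
d²(R, class-D) = (1−9)² + (4−15)² = 64 + 121 = 185
d²(R, class-E) = (1−13)² + (4−2)² = 144 + 4 = 148
The smallest is to class-E, so R lies in the Voronoi region of class-E.

class-E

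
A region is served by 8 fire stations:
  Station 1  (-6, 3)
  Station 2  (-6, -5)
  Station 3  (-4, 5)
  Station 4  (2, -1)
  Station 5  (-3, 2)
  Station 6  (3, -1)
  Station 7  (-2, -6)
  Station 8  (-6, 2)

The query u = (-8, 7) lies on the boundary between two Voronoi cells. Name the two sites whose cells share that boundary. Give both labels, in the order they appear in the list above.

Station 1 and Station 3

Squared distances from u to each site:
d²(u, Station 1) = (-8−(-6))² + (7−3)² = 4 + 16 = 20
d²(u, Station 2) = (-8−(-6))² + (7−(-5))² = 4 + 144 = 148
d²(u, Station 3) = (-8−(-4))² + (7−5)² = 16 + 4 = 20
d²(u, Station 4) = (-8−2)² + (7−(-1))² = 100 + 64 = 164
d²(u, Station 5) = (-8−(-3))² + (7−2)² = 25 + 25 = 50
d²(u, Station 6) = (-8−3)² + (7−(-1))² = 121 + 64 = 185
d²(u, Station 7) = (-8−(-2))² + (7−(-6))² = 36 + 169 = 205
d²(u, Station 8) = (-8−(-6))² + (7−2)² = 4 + 25 = 29
u is equidistant from Station 1 and Station 3 (both at squared distance 20), and every other site is strictly farther — so u lies on the Station 1–Station 3 Voronoi edge.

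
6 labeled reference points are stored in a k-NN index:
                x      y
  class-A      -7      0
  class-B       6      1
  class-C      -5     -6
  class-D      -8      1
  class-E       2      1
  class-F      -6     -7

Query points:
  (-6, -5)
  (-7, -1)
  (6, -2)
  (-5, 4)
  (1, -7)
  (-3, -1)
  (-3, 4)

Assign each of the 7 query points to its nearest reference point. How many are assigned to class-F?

(-6, -5) — d² to each: class-A:26, class-B:180, class-C:2, class-D:40, class-E:100, class-F:4 → nearest is class-C
(-7, -1) — d² to each: class-A:1, class-B:173, class-C:29, class-D:5, class-E:85, class-F:37 → nearest is class-A
(6, -2) — d² to each: class-A:173, class-B:9, class-C:137, class-D:205, class-E:25, class-F:169 → nearest is class-B
(-5, 4) — d² to each: class-A:20, class-B:130, class-C:100, class-D:18, class-E:58, class-F:122 → nearest is class-D
(1, -7) — d² to each: class-A:113, class-B:89, class-C:37, class-D:145, class-E:65, class-F:49 → nearest is class-C
(-3, -1) — d² to each: class-A:17, class-B:85, class-C:29, class-D:29, class-E:29, class-F:45 → nearest is class-A
(-3, 4) — d² to each: class-A:32, class-B:90, class-C:104, class-D:34, class-E:34, class-F:130 → nearest is class-A
0 of the 7 points have class-F as nearest.

0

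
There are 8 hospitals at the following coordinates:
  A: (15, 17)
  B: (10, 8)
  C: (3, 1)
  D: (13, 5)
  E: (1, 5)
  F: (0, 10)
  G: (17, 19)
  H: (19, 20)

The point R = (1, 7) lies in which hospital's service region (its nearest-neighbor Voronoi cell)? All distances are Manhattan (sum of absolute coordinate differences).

E

d(R,A) = |1−15| + |7−17| = 14 + 10 = 24
d(R,B) = |1−10| + |7−8| = 9 + 1 = 10
d(R,C) = |1−3| + |7−1| = 2 + 6 = 8
d(R,D) = |1−13| + |7−5| = 12 + 2 = 14
d(R,E) = |1−1| + |7−5| = 0 + 2 = 2
d(R,F) = |1−0| + |7−10| = 1 + 3 = 4
d(R,G) = |1−17| + |7−19| = 16 + 12 = 28
d(R,H) = |1−19| + |7−20| = 18 + 13 = 31
E is nearest.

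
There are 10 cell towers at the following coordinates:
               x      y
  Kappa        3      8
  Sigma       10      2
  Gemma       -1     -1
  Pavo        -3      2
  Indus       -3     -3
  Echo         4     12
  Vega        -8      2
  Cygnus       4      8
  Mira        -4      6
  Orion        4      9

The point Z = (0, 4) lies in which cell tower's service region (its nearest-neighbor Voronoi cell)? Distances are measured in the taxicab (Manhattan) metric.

d(Z, Kappa) = 3 + 4 = 7
d(Z, Sigma) = 10 + 2 = 12
d(Z, Gemma) = 1 + 5 = 6
d(Z, Pavo) = 3 + 2 = 5
d(Z, Indus) = 3 + 7 = 10
d(Z, Echo) = 4 + 8 = 12
d(Z, Vega) = 8 + 2 = 10
d(Z, Cygnus) = 4 + 4 = 8
d(Z, Mira) = 4 + 2 = 6
d(Z, Orion) = 4 + 5 = 9
Pavo is nearest.

Pavo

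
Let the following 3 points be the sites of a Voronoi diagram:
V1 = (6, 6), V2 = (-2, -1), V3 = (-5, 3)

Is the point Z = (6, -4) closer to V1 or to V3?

Compare squared distances:
|ZV1|² = (6−6)² + (-4−6)² = 0 + 100 = 100
|ZV3|² = (6−(-5))² + (-4−3)² = 121 + 49 = 170
100 < 170, so V1 is closer.

V1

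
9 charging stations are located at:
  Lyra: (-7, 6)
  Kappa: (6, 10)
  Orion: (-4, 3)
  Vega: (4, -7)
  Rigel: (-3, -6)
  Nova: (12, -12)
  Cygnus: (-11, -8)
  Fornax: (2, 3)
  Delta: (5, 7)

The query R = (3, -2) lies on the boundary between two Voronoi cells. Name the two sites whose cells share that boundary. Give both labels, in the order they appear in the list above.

Squared distances from R to each site:
d²(R, Lyra) = (3−(-7))² + (-2−6)² = 100 + 64 = 164
d²(R, Kappa) = (3−6)² + (-2−10)² = 9 + 144 = 153
d²(R, Orion) = (3−(-4))² + (-2−3)² = 49 + 25 = 74
d²(R, Vega) = (3−4)² + (-2−(-7))² = 1 + 25 = 26
d²(R, Rigel) = (3−(-3))² + (-2−(-6))² = 36 + 16 = 52
d²(R, Nova) = (3−12)² + (-2−(-12))² = 81 + 100 = 181
d²(R, Cygnus) = (3−(-11))² + (-2−(-8))² = 196 + 36 = 232
d²(R, Fornax) = (3−2)² + (-2−3)² = 1 + 25 = 26
d²(R, Delta) = (3−5)² + (-2−7)² = 4 + 81 = 85
R is equidistant from Vega and Fornax (both at squared distance 26), and every other site is strictly farther — so R lies on the Vega–Fornax Voronoi edge.

Vega and Fornax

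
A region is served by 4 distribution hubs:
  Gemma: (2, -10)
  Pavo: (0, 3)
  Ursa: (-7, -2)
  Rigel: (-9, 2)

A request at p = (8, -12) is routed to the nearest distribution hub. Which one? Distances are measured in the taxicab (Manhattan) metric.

d(p, Gemma) = |8−2| + |-12−(-10)| = 6 + 2 = 8
d(p, Pavo) = |8−0| + |-12−3| = 8 + 15 = 23
d(p, Ursa) = |8−(-7)| + |-12−(-2)| = 15 + 10 = 25
d(p, Rigel) = |8−(-9)| + |-12−2| = 17 + 14 = 31
The smallest is to Gemma, so p lies in the Voronoi region of Gemma.

Gemma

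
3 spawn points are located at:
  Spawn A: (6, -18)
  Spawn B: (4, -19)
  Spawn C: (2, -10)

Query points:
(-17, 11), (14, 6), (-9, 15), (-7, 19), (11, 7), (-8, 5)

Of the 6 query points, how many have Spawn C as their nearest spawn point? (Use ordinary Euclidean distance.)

(-17, 11) — d² to each: Spawn A:1370, Spawn B:1341, Spawn C:802 → nearest is Spawn C
(14, 6) — d² to each: Spawn A:640, Spawn B:725, Spawn C:400 → nearest is Spawn C
(-9, 15) — d² to each: Spawn A:1314, Spawn B:1325, Spawn C:746 → nearest is Spawn C
(-7, 19) — d² to each: Spawn A:1538, Spawn B:1565, Spawn C:922 → nearest is Spawn C
(11, 7) — d² to each: Spawn A:650, Spawn B:725, Spawn C:370 → nearest is Spawn C
(-8, 5) — d² to each: Spawn A:725, Spawn B:720, Spawn C:325 → nearest is Spawn C
6 of the 6 points have Spawn C as nearest.

6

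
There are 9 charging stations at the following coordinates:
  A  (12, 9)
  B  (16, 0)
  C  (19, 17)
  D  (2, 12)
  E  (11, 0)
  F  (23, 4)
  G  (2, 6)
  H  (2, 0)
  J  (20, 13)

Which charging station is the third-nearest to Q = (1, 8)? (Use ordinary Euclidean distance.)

Compare squared distances (the ordering matches that of the actual distances):
|QA|² = 121 + 1 = 122
|QB|² = 225 + 64 = 289
|QC|² = 324 + 81 = 405
|QD|² = 1 + 16 = 17
|QE|² = 100 + 64 = 164
|QF|² = 484 + 16 = 500
|QG|² = 1 + 4 = 5
|QH|² = 1 + 64 = 65
|QJ|² = 361 + 25 = 386
Sorted ascending: G, D, H, A, … — the third-nearest is H.

H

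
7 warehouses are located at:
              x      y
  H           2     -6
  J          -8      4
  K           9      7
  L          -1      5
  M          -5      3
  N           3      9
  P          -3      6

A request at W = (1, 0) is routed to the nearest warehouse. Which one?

Since √ is increasing, it suffices to compare squared distances:
|WH|² = 1 + 36 = 37
|WJ|² = 81 + 16 = 97
|WK|² = 64 + 49 = 113
|WL|² = 4 + 25 = 29
|WM|² = 36 + 9 = 45
|WN|² = 4 + 81 = 85
|WP|² = 16 + 36 = 52
L is nearest.

L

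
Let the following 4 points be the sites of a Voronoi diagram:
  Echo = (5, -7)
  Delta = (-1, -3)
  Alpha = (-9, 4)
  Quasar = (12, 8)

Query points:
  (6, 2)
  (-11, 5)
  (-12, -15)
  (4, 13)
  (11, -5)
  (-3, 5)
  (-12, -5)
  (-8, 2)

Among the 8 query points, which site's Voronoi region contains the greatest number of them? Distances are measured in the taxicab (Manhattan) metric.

(6, 2) — d to each: Echo:10, Delta:12, Alpha:17, Quasar:12 → nearest is Echo
(-11, 5) — d to each: Echo:28, Delta:18, Alpha:3, Quasar:26 → nearest is Alpha
(-12, -15) — d to each: Echo:25, Delta:23, Alpha:22, Quasar:47 → nearest is Alpha
(4, 13) — d to each: Echo:21, Delta:21, Alpha:22, Quasar:13 → nearest is Quasar
(11, -5) — d to each: Echo:8, Delta:14, Alpha:29, Quasar:14 → nearest is Echo
(-3, 5) — d to each: Echo:20, Delta:10, Alpha:7, Quasar:18 → nearest is Alpha
(-12, -5) — d to each: Echo:19, Delta:13, Alpha:12, Quasar:37 → nearest is Alpha
(-8, 2) — d to each: Echo:22, Delta:12, Alpha:3, Quasar:26 → nearest is Alpha
Tally — Echo:2, Alpha:5, Quasar:1. Alpha captures the most (5).

Alpha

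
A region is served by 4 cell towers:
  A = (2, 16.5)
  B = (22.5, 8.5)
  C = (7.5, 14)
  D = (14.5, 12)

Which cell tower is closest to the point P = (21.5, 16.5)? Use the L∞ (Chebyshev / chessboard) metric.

D

d(P,A) = max(19.5, 0) = 19.5
d(P,B) = max(1, 8) = 8
d(P,C) = max(14, 2.5) = 14
d(P,D) = max(7, 4.5) = 7
D is nearest.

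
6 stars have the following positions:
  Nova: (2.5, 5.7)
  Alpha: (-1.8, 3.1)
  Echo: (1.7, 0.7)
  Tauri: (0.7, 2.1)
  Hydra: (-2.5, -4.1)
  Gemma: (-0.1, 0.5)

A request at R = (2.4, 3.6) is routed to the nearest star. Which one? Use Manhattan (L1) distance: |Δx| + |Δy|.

Nova

d(R, Nova) = 0.1 + 2.1 = 2.2
d(R, Alpha) = 4.2 + 0.5 = 4.7
d(R, Echo) = 0.7 + 2.9 = 3.6
d(R, Tauri) = 1.7 + 1.5 = 3.2
d(R, Hydra) = 4.9 + 7.7 = 12.6
d(R, Gemma) = 2.5 + 3.1 = 5.6
Nova is nearest.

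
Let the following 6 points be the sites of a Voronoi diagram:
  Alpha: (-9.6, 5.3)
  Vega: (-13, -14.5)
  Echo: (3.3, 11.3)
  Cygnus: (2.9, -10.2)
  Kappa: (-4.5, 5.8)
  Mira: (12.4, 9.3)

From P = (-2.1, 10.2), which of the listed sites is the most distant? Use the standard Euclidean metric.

Vega

Squared Euclidean distances:
d²(P, Alpha) = (-2.1−(-9.6))² + (10.2−5.3)² = 56.25 + 24.01 = 80.26
d²(P, Vega) = (-2.1−(-13))² + (10.2−(-14.5))² = 118.81 + 610.09 = 728.9
d²(P, Echo) = (-2.1−3.3)² + (10.2−11.3)² = 29.16 + 1.21 = 30.37
d²(P, Cygnus) = (-2.1−2.9)² + (10.2−(-10.2))² = 25 + 416.16 = 441.16
d²(P, Kappa) = (-2.1−(-4.5))² + (10.2−5.8)² = 5.76 + 19.36 = 25.12
d²(P, Mira) = (-2.1−12.4)² + (10.2−9.3)² = 210.25 + 0.81 = 211.06
The largest is to Vega.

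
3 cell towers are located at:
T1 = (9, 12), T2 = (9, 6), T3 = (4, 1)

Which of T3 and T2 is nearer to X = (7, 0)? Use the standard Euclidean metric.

T3

Compare squared distances:
|XT3|² = (7−4)² + (0−1)² = 9 + 1 = 10
|XT2|² = (7−9)² + (0−6)² = 4 + 36 = 40
10 < 40, so T3 is closer.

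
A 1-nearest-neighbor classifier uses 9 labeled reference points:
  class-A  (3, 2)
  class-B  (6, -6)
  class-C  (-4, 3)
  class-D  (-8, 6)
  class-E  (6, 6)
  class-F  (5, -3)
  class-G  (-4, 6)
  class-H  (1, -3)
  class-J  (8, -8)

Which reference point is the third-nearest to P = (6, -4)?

class-J

Squared Euclidean distances:
d²(P, class-A) = 9 + 36 = 45
d²(P, class-B) = 0 + 4 = 4
d²(P, class-C) = 100 + 49 = 149
d²(P, class-D) = 196 + 100 = 296
d²(P, class-E) = 0 + 100 = 100
d²(P, class-F) = 1 + 1 = 2
d²(P, class-G) = 100 + 100 = 200
d²(P, class-H) = 25 + 1 = 26
d²(P, class-J) = 4 + 16 = 20
Sorted ascending: class-F, class-B, class-J, class-H, … — the third-nearest is class-J.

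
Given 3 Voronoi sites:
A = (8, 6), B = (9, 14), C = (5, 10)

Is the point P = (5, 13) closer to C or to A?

C

Compare squared distances:
|PC|² = (5−5)² + (13−10)² = 0 + 9 = 9
|PA|² = (5−8)² + (13−6)² = 9 + 49 = 58
9 < 58, so C is closer.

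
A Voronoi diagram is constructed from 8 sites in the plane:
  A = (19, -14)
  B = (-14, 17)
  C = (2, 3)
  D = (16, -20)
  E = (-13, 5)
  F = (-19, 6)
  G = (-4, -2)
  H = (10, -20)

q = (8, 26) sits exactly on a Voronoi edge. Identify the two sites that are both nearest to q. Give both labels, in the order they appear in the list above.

Squared distances from q to each site:
|qA|² = (8−19)² + (26−(-14))² = 121 + 1600 = 1721
|qB|² = (8−(-14))² + (26−17)² = 484 + 81 = 565
|qC|² = (8−2)² + (26−3)² = 36 + 529 = 565
|qD|² = (8−16)² + (26−(-20))² = 64 + 2116 = 2180
|qE|² = (8−(-13))² + (26−5)² = 441 + 441 = 882
|qF|² = (8−(-19))² + (26−6)² = 729 + 400 = 1129
|qG|² = (8−(-4))² + (26−(-2))² = 144 + 784 = 928
|qH|² = (8−10)² + (26−(-20))² = 4 + 2116 = 2120
q is equidistant from B and C (both at squared distance 565), and every other site is strictly farther — so q lies on the B–C Voronoi edge.

B and C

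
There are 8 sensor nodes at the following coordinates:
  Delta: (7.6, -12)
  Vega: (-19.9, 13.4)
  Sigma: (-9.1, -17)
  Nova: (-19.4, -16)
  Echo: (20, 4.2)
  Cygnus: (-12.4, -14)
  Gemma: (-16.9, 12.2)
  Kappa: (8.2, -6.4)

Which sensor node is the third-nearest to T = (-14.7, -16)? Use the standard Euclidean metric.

Sigma

Compare squared distances (the ordering matches that of the actual distances):
d²(T, Delta) = 497.29 + 16 = 513.29
d²(T, Vega) = 27.04 + 864.36 = 891.4
d²(T, Sigma) = 31.36 + 1 = 32.36
d²(T, Nova) = 22.09 + 0 = 22.09
d²(T, Echo) = 1204.09 + 408.04 = 1612.13
d²(T, Cygnus) = 5.29 + 4 = 9.29
d²(T, Gemma) = 4.84 + 795.24 = 800.08
d²(T, Kappa) = 524.41 + 92.16 = 616.57
Sorted ascending: Cygnus, Nova, Sigma, Delta, … — the third-nearest is Sigma.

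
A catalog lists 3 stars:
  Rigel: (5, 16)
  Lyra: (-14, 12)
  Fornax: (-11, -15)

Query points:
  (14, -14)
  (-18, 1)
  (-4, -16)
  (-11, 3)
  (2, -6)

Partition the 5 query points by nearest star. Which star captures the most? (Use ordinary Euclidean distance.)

Fornax

(14, -14) — d² to each: Rigel:981, Lyra:1460, Fornax:626 → nearest is Fornax
(-18, 1) — d² to each: Rigel:754, Lyra:137, Fornax:305 → nearest is Lyra
(-4, -16) — d² to each: Rigel:1105, Lyra:884, Fornax:50 → nearest is Fornax
(-11, 3) — d² to each: Rigel:425, Lyra:90, Fornax:324 → nearest is Lyra
(2, -6) — d² to each: Rigel:493, Lyra:580, Fornax:250 → nearest is Fornax
Tally — Lyra:2, Fornax:3. Fornax captures the most (3).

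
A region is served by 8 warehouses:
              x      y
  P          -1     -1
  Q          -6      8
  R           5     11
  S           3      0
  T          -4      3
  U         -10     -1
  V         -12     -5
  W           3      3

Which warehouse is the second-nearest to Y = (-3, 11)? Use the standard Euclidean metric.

Since √ is increasing, it suffices to compare squared distances:
|YP|² = (-3−(-1))² + (11−(-1))² = 4 + 144 = 148
|YQ|² = (-3−(-6))² + (11−8)² = 9 + 9 = 18
|YR|² = (-3−5)² + (11−11)² = 64 + 0 = 64
|YS|² = (-3−3)² + (11−0)² = 36 + 121 = 157
|YT|² = (-3−(-4))² + (11−3)² = 1 + 64 = 65
|YU|² = (-3−(-10))² + (11−(-1))² = 49 + 144 = 193
|YV|² = (-3−(-12))² + (11−(-5))² = 81 + 256 = 337
|YW|² = (-3−3)² + (11−3)² = 36 + 64 = 100
Sorted ascending: Q, R, T, … — the second-nearest is R.

R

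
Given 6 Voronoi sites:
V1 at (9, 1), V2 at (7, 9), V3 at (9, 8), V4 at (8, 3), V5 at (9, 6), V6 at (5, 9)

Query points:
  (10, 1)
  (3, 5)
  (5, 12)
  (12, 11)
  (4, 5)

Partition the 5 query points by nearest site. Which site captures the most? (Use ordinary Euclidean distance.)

V6

(10, 1) — d² to each: V1:1, V2:73, V3:50, V4:8, V5:26, V6:89 → nearest is V1
(3, 5) — d² to each: V1:52, V2:32, V3:45, V4:29, V5:37, V6:20 → nearest is V6
(5, 12) — d² to each: V1:137, V2:13, V3:32, V4:90, V5:52, V6:9 → nearest is V6
(12, 11) — d² to each: V1:109, V2:29, V3:18, V4:80, V5:34, V6:53 → nearest is V3
(4, 5) — d² to each: V1:41, V2:25, V3:34, V4:20, V5:26, V6:17 → nearest is V6
Tally — V1:1, V3:1, V6:3. V6 captures the most (3).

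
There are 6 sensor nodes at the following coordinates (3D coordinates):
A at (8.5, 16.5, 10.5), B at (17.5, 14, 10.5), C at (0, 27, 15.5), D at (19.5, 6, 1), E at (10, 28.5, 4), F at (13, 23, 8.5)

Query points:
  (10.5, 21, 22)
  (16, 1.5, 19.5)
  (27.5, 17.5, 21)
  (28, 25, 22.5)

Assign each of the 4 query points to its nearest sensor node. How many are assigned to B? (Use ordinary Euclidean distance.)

3

(10.5, 21, 22) — d² to each: A:156.5, B:230.25, C:188.5, D:747, E:380.5, F:192.5 → nearest is A
(16, 1.5, 19.5) — d² to each: A:362.25, B:239.5, C:922.25, D:374.75, E:1005.25, F:592.25 → nearest is B
(27.5, 17.5, 21) — d² to each: A:472.25, B:222.5, C:876.75, D:596.25, E:716.25, F:396.75 → nearest is B
(28, 25, 22.5) — d² to each: A:596.5, B:375.25, C:837, D:895.5, E:678.5, F:425 → nearest is B
3 of the 4 points have B as nearest.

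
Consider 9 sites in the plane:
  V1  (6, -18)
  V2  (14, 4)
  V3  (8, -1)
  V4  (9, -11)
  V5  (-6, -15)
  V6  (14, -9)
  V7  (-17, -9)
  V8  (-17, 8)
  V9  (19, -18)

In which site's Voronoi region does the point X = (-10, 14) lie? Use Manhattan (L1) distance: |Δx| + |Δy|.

V8

d(X,V1) = 16 + 32 = 48
d(X,V2) = 24 + 10 = 34
d(X,V3) = 18 + 15 = 33
d(X,V4) = 19 + 25 = 44
d(X,V5) = 4 + 29 = 33
d(X,V6) = 24 + 23 = 47
d(X,V7) = 7 + 23 = 30
d(X,V8) = 7 + 6 = 13
d(X,V9) = 29 + 32 = 61
Minimum is at V8.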